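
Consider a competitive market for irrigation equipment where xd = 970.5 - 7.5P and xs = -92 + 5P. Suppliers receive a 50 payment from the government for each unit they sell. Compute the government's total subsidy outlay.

Pre-subsidy: 970.5 - 7.5P = -92 + 5P gives P* = 85, x* = 333.
With the subsidy, sellers receive Ps = Pb + 50 for each unit, where Pb is the price buyers pay.
Supply in terms of Pb becomes xs = -92 + 5(Pb + 50) = 158 + 5Pb. Setting this equal to demand: 970.5 - 7.5Pb = 158 + 5Pb, so Pb = 65.
Sellers receive Ps = 65 + 50 = 115; x' = 970.5 − 7.5·65 = 483.
Government outlay = subsidy × quantity = 50 × 483 = 24150.

Government cost = 24150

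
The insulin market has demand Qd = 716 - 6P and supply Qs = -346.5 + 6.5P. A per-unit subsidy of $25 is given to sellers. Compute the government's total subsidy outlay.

Government cost = $7100

Pre-subsidy: 716 - 6P = -346.5 + 6.5P gives P* = 85, Q* = 206.
With the subsidy, sellers receive Ps = Pb + 25 for each unit, where Pb is the price buyers pay.
Supply in terms of Pb becomes Qs = -346.5 + 6.5(Pb + 25) = -184 + 6.5Pb. Setting this equal to demand: 716 - 6Pb = -184 + 6.5Pb, so Pb = 72.
Sellers receive Ps = 72 + 25 = 97; Q' = 716 − 6·72 = 284.
Government outlay = subsidy × quantity = 25 × 284 = 7100.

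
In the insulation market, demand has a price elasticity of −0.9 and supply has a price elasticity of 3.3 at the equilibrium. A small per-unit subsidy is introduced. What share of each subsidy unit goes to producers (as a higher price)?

For a small subsidy around the equilibrium, the benefit split depends on the relative slopes, which at a point are proportional to the elasticities.
Buyer share = εs/(εs + |εd|) = 3.3/(3.3 + 0.9) = 11/14; seller share = |εd|/(εs + |εd|) = 3/14.
So producers capture 3/14 of the subsidy.

Producer share = 3/14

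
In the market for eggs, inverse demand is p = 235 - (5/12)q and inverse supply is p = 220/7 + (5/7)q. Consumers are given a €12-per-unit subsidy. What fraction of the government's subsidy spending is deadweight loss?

Pre-subsidy: 235 - (5/12)q = 220/7 + (5/7)q gives q* = 180 and p* = 160.
With the rebate, buyers effectively pay pb = ps − 12, where ps is the price sellers receive.
On the curves, pb = 235 - (5/12)q and ps = 220/7 + (5/7)q; the wedge ps − pb = 12 gives 220/7 + (5/7)q − (235 - (5/12)q) = 12, so q' = 18108/95.
Then pb = 235 − (5/12)·(18108/95) = 2956/19 and ps = 220/7 + (5/7)·(18108/95) = 3184/19.
ΔCS = ½(180 + 18108/95)(160 − 2956/19) = 1478736/1805; ΔPS = ½(180 + 18108/95)(3184/19 − 160) = 2534976/1805.
Government spending = 12 × 18108/95 = 217296/95.
DWL = ½ × 12 × (18108/95 − 180) = 6048/95; fraction = (6048/95) / (217296/95) = 14/503.

DWL / government spending = 14/503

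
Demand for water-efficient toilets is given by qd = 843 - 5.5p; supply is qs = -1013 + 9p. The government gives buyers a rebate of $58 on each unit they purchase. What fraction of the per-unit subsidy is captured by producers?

Producer share = 11/29

Pre-subsidy: 843 - 5.5p = -1013 + 9p gives p* = 128, q* = 139.
With the rebate, buyers effectively pay pb = ps − 58, where ps is the price sellers receive.
Demand in terms of ps becomes qd = 843 − 5.5(ps − 58) = 1162 - 5.5ps. Setting this equal to supply: 1162 - 5.5ps = -1013 + 9ps, so ps = 150.
Buyers pay pb = 150 − 58 = 92; q' = -1013 + 9·150 = 337.
Buyers' price falls by p* − pb = 128 − 92 = 36; sellers' price rises by ps − p* = 150 − 128 = 22.
So producers capture 22/58 = 11/29 of each unit of subsidy.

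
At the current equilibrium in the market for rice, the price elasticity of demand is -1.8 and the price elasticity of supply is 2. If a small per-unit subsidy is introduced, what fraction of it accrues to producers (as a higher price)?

Producer share = 9/19

For a small subsidy around the equilibrium, the benefit split depends on the relative slopes, which at a point are proportional to the elasticities.
Buyer share = εs/(εs + |εd|) = 2/(2 + 1.8) = 10/19; seller share = |εd|/(εs + |εd|) = 9/19.
So producers capture 9/19 of the subsidy.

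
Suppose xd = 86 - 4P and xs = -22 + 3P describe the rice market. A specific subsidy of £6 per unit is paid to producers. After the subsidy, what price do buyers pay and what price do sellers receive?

Pre-subsidy: 86 - 4P = -22 + 3P gives P* = 108/7, x* = 170/7.
With the subsidy, sellers receive Ps = Pb + 6 for each unit, where Pb is the price buyers pay.
Supply in terms of Pb becomes xs = -22 + 3(Pb + 6) = -4 + 3Pb. Setting this equal to demand: 86 - 4Pb = -4 + 3Pb, so Pb = 90/7.
Sellers receive Ps = 90/7 + 6 = 132/7; x' = 86 − 4·(90/7) = 242/7.

Buyers pay 90/7; sellers receive 132/7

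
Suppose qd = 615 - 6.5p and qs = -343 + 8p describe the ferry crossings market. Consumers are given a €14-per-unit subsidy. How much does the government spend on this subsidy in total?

Government cost = 95718/29

Pre-subsidy: 615 - 6.5p = -343 + 8p gives p* = 1916/29, q* = 5381/29.
With the rebate, buyers effectively pay pb = ps − 14, where ps is the price sellers receive.
Demand in terms of ps becomes qd = 615 − 6.5(ps − 14) = 706 - 6.5ps. Setting this equal to supply: 706 - 6.5ps = -343 + 8ps, so ps = 2098/29.
Buyers pay pb = 2098/29 − 14 = 1692/29; q' = -343 + 8·(2098/29) = 6837/29.
Government outlay = subsidy × quantity = 14 × 6837/29 = 95718/29.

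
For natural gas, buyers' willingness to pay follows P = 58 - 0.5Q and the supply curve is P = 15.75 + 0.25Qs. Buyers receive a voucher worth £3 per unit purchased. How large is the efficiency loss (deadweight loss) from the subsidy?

Deadweight loss = £6

Pre-subsidy: 58 - 0.5Q = 15.75 + 0.25Q gives Q* = 169/3 and P* = 179/6.
With the rebate, buyers effectively pay Pb = Ps − 3, where Ps is the price sellers receive.
On the curves, Pb = 58 - 0.5Q and Ps = 15.75 + 0.25Q; the wedge Ps − Pb = 3 gives 15.75 + 0.25Q − (58 - 0.5Q) = 3, so Q' = 181/3.
Then Pb = 58 − 0.5·(181/3) = 167/6 and Ps = 15.75 + 0.25·(181/3) = 185/6.
The subsidy expands output by 181/3 − 169/3 = 4 past the efficient level; on those units the gap between marginal cost and willingness to pay runs from 0 up to 3.
DWL = ½ × 3 × 4 = 6.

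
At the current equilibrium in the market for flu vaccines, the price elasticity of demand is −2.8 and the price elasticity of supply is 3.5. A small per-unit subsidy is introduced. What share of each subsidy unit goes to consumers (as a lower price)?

For a small subsidy around the equilibrium, the benefit split depends on the relative slopes, which at a point are proportional to the elasticities.
Buyer share = εs/(εs + |εd|) = 3.5/(3.5 + 2.8) = 5/9; seller share = |εd|/(εs + |εd|) = 4/9.

Consumer share = 5/9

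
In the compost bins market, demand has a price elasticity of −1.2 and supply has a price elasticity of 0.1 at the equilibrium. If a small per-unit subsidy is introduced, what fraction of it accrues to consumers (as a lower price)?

Consumer share = 1/13

For a small subsidy around the equilibrium, the benefit split depends on the relative slopes, which at a point are proportional to the elasticities.
Buyer share = εs/(εs + |εd|) = 0.1/(0.1 + 1.2) = 1/13; seller share = |εd|/(εs + |εd|) = 12/13.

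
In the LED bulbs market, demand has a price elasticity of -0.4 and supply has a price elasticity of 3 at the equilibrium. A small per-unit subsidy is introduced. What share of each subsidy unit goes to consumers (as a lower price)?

Consumer share = 15/17

For a small subsidy around the equilibrium, the benefit split depends on the relative slopes, which at a point are proportional to the elasticities.
Buyer share = εs/(εs + |εd|) = 3/(3 + 0.4) = 15/17; seller share = |εd|/(εs + |εd|) = 2/17.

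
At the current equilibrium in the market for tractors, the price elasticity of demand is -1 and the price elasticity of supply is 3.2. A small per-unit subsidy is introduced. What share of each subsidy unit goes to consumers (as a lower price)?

For a small subsidy around the equilibrium, the benefit split depends on the relative slopes, which at a point are proportional to the elasticities.
Buyer share = εs/(εs + |εd|) = 3.2/(3.2 + 1) = 16/21; seller share = |εd|/(εs + |εd|) = 5/21.

Consumer share = 16/21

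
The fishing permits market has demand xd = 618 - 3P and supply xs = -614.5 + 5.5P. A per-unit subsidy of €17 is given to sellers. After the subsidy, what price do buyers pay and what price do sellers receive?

Buyers pay €134; sellers receive €151

Pre-subsidy: 618 - 3P = -614.5 + 5.5P gives P* = 145, x* = 183.
With the subsidy, sellers receive Ps = Pb + 17 for each unit, where Pb is the price buyers pay.
Supply in terms of Pb becomes xs = -614.5 + 5.5(Pb + 17) = -521 + 5.5Pb. Setting this equal to demand: 618 - 3Pb = -521 + 5.5Pb, so Pb = 134.
Sellers receive Ps = 134 + 17 = 151; x' = 618 − 3·134 = 216.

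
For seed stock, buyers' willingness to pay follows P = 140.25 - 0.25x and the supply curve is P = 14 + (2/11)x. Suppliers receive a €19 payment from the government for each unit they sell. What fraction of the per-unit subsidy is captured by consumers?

Pre-subsidy: 140.25 - 0.25x = 14 + (2/11)x gives x* = 5555/19 and P* = 1276/19.
With the subsidy, sellers receive Ps = Pb + 19 for each unit, where Pb is the price buyers pay.
On the curves, Pb = 140.25 - 0.25x and Ps = 14 + (2/11)x; the wedge Ps − Pb = 19 gives 14 + (2/11)x − (140.25 - 0.25x) = 19, so x' = 6391/19.
Then Pb = 140.25 − 0.25·(6391/19) = 1067/19 and Ps = 14 + (2/11)·(6391/19) = 1428/19.
Buyers' price falls by P* − Pb = 1276/19 − 1067/19 = 11; sellers' price rises by Ps − P* = 1428/19 − 1276/19 = 8.
So consumers capture 11/19 = 11/19 of each unit of subsidy.

Consumer share = 11/19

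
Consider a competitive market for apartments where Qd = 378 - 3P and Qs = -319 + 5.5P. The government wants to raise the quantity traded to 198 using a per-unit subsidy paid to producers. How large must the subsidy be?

Required subsidy s = 34 per unit

At Q = 198, invert demand for the buyer price: Pb = (378 − 198)/3 = 60; invert supply for the seller price: Ps = (198 − (-319))/5.5 = 94.
The subsidy must fill the gap: s = Ps − Pb = 94 − 60 = 34.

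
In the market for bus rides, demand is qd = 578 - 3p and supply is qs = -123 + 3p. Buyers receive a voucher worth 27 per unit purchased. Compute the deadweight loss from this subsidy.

Pre-subsidy: 578 - 3p = -123 + 3p gives p* = 701/6, q* = 227.5.
With the rebate, buyers effectively pay pb = ps − 27, where ps is the price sellers receive.
Demand in terms of ps becomes qd = 578 − 3(ps − 27) = 659 - 3ps. Setting this equal to supply: 659 - 3ps = -123 + 3ps, so ps = 391/3.
Buyers pay pb = 391/3 − 27 = 310/3; q' = -123 + 3·(391/3) = 268.
The subsidy expands output by 268 − 227.5 = 40.5 past the efficient level; on those units the gap between marginal cost and willingness to pay runs from 0 up to 27.
DWL = ½ × 27 × 40.5 = 546.75.

Deadweight loss = 546.75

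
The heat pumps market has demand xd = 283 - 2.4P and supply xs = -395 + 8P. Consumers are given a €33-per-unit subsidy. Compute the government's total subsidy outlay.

Pre-subsidy: 283 - 2.4P = -395 + 8P gives P* = 1695/26, x* = 1645/13.
With the rebate, buyers effectively pay Pb = Ps − 33, where Ps is the price sellers receive.
Demand in terms of Ps becomes xd = 283 − 2.4(Ps − 33) = 362.2 - 2.4Ps. Setting this equal to supply: 362.2 - 2.4Ps = -395 + 8Ps, so Ps = 1893/26.
Buyers pay Pb = 1893/26 − 33 = 1035/26; x' = -395 + 8·(1893/26) = 2437/13.
Government outlay = subsidy × quantity = 33 × 2437/13 = 80421/13.

Government cost = 80421/13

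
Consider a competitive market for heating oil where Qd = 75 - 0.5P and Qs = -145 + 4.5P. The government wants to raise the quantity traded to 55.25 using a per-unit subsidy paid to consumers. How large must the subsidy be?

Required subsidy s = 5 per unit

At Q = 55.25, invert demand for the buyer price: Pb = (75 − 55.25)/0.5 = 39.5; invert supply for the seller price: Ps = (55.25 − (-145))/4.5 = 44.5.
The subsidy must fill the gap: s = Ps − Pb = 44.5 − 39.5 = 5.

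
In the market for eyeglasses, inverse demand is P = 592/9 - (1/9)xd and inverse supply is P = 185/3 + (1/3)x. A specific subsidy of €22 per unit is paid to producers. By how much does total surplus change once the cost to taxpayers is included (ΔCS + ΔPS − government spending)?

Pre-subsidy: 592/9 - (1/9)x = 185/3 + (1/3)x gives x* = 9.25 and P* = 64.75.
With the subsidy, sellers receive Ps = Pb + 22 for each unit, where Pb is the price buyers pay.
On the curves, Pb = 592/9 - (1/9)x and Ps = 185/3 + (1/3)x; the wedge Ps − Pb = 22 gives 185/3 + (1/3)x − (592/9 - (1/9)x) = 22, so x' = 58.75.
Then Pb = 592/9 − (1/9)·58.75 = 59.25 and Ps = 185/3 + (1/3)·58.75 = 81.25.
ΔCS = ½(9.25 + 58.75)(64.75 − 59.25) = 187; ΔPS = ½(9.25 + 58.75)(81.25 − 64.75) = 561.
Government spending = 22 × 58.75 = 1292.5.
Net change = 187 + 561 − 1292.5 = -544.5. The loss equals the DWL triangle ½·22·49.5.

Net change in total surplus = -€544.5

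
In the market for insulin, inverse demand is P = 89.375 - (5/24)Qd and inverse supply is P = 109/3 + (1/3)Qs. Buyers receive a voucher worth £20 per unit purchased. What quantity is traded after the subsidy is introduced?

Pre-subsidy: 89.375 - (5/24)Q = 109/3 + (1/3)Q gives Q* = 1273/13 and P* = 2690/39.
With the rebate, buyers effectively pay Pb = Ps − 20, where Ps is the price sellers receive.
On the curves, Pb = 89.375 - (5/24)Q and Ps = 109/3 + (1/3)Q; the wedge Ps − Pb = 20 gives 109/3 + (1/3)Q − (89.375 - (5/24)Q) = 20, so Q' = 1753/13.
Then Pb = 89.375 − (5/24)·(1753/13) = 2390/39 and Ps = 109/3 + (1/3)·(1753/13) = 3170/39.

Q' = 1753/13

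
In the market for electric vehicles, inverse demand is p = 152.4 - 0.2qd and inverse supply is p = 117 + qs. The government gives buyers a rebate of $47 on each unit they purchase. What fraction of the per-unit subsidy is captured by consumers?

Pre-subsidy: 152.4 - 0.2q = 117 + q gives q* = 29.5 and p* = 146.5.
With the rebate, buyers effectively pay pb = ps − 47, where ps is the price sellers receive.
On the curves, pb = 152.4 - 0.2q and ps = 117 + q; the wedge ps − pb = 47 gives 117 + q − (152.4 - 0.2q) = 47, so q' = 206/3.
Then pb = 152.4 − 0.2·(206/3) = 416/3 and ps = 117 + 1·(206/3) = 557/3.
Buyers' price falls by p* − pb = 146.5 − 416/3 = 47/6; sellers' price rises by ps − p* = 557/3 − 146.5 = 235/6.
So consumers capture (47/6)/47 = 1/6 of each unit of subsidy.

Consumer share = 1/6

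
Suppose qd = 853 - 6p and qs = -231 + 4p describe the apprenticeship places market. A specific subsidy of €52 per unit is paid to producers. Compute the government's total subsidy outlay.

Government cost = €17024.8

Pre-subsidy: 853 - 6p = -231 + 4p gives p* = 108.4, q* = 202.6.
With the subsidy, sellers receive ps = pb + 52 for each unit, where pb is the price buyers pay.
Supply in terms of pb becomes qs = -231 + 4(pb + 52) = -23 + 4pb. Setting this equal to demand: 853 - 6pb = -23 + 4pb, so pb = 87.6.
Sellers receive ps = 87.6 + 52 = 139.6; q' = 853 − 6·87.6 = 327.4.
Government outlay = subsidy × quantity = 52 × 327.4 = 17024.8.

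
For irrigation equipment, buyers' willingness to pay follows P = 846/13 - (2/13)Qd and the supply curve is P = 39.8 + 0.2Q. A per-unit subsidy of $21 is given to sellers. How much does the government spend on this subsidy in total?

Pre-subsidy: 846/13 - (2/13)Q = 39.8 + 0.2Q gives Q* = 1643/23 and P* = 1244/23.
With the subsidy, sellers receive Ps = Pb + 21 for each unit, where Pb is the price buyers pay.
On the curves, Pb = 846/13 - (2/13)Q and Ps = 39.8 + 0.2Q; the wedge Ps − Pb = 21 gives 39.8 + 0.2Q − (846/13 - (2/13)Q) = 21, so Q' = 3008/23.
Then Pb = 846/13 − (2/13)·(3008/23) = 1034/23 and Ps = 39.8 + 0.2·(3008/23) = 1517/23.
Government outlay = subsidy × quantity = 21 × 3008/23 = 63168/23.

Government cost = 63168/23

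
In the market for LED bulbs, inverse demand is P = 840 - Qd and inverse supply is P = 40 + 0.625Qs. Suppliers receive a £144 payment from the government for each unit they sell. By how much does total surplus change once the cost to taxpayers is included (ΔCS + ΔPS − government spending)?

Net change in total surplus = -82944/13

Pre-subsidy: 840 - Q = 40 + 0.625Q gives Q* = 6400/13 and P* = 4520/13.
With the subsidy, sellers receive Ps = Pb + 144 for each unit, where Pb is the price buyers pay.
On the curves, Pb = 840 - Q and Ps = 40 + 0.625Q; the wedge Ps − Pb = 144 gives 40 + 0.625Q − (840 - Q) = 144, so Q' = 7552/13.
Then Pb = 840 − 1·(7552/13) = 3368/13 and Ps = 40 + 0.625·(7552/13) = 5240/13.
ΔCS = ½(6400/13 + 7552/13)(4520/13 − 3368/13) = 8036352/169; ΔPS = ½(6400/13 + 7552/13)(5240/13 − 4520/13) = 5022720/169.
Government spending = 144 × 7552/13 = 1087488/13.
Net change = 8036352/169 + 5022720/169 − 1087488/13 = -82944/13. The loss equals the DWL triangle ½·144·1152/13.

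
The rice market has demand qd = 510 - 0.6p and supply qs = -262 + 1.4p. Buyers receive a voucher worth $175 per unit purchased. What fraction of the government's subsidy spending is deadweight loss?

DWL / government spending = 245/2346

Pre-subsidy: 510 - 0.6p = -262 + 1.4p gives p* = 386, q* = 278.4.
With the rebate, buyers effectively pay pb = ps − 175, where ps is the price sellers receive.
Demand in terms of ps becomes qd = 510 − 0.6(ps − 175) = 615 - 0.6ps. Setting this equal to supply: 615 - 0.6ps = -262 + 1.4ps, so ps = 438.5.
Buyers pay pb = 438.5 − 175 = 263.5; q' = -262 + 1.4·438.5 = 351.9.
ΔCS = ½(278.4 + 351.9)(386 − 263.5) = 38605.875; ΔPS = ½(278.4 + 351.9)(438.5 − 386) = 16545.375.
Government spending = 175 × 351.9 = 61582.5.
DWL = ½ × 175 × (351.9 − 278.4) = 6431.25; fraction = 6431.25 / 61582.5 = 245/2346.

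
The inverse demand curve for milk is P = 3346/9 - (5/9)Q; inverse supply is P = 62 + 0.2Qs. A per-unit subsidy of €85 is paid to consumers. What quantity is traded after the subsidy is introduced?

Pre-subsidy: 3346/9 - (5/9)Q = 62 + 0.2Q gives Q* = 410 and P* = 144.
With the rebate, buyers effectively pay Pb = Ps − 85, where Ps is the price sellers receive.
On the curves, Pb = 3346/9 - (5/9)Q and Ps = 62 + 0.2Q; the wedge Ps − Pb = 85 gives 62 + 0.2Q − (3346/9 - (5/9)Q) = 85, so Q' = 522.5.
Then Pb = 3346/9 − (5/9)·522.5 = 81.5 and Ps = 62 + 0.2·522.5 = 166.5.

Q' = 522.5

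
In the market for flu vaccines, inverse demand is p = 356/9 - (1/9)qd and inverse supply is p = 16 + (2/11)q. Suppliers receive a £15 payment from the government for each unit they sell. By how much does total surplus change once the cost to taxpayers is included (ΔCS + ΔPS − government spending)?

Pre-subsidy: 356/9 - (1/9)q = 16 + (2/11)q gives q* = 2332/29 and p* = 888/29.
With the subsidy, sellers receive ps = pb + 15 for each unit, where pb is the price buyers pay.
On the curves, pb = 356/9 - (1/9)q and ps = 16 + (2/11)q; the wedge ps − pb = 15 gives 16 + (2/11)q − (356/9 - (1/9)q) = 15, so q' = 3817/29.
Then pb = 356/9 − (1/9)·(3817/29) = 723/29 and ps = 16 + (2/11)·(3817/29) = 1158/29.
ΔCS = ½(2332/29 + 3817/29)(888/29 − 723/29) = 1014585/1682; ΔPS = ½(2332/29 + 3817/29)(1158/29 − 888/29) = 830115/841.
Government spending = 15 × 3817/29 = 57255/29.
Net change = 1014585/1682 + 830115/841 − 57255/29 = -22275/58. The loss equals the DWL triangle ½·15·1485/29.

Net change in total surplus = -22275/58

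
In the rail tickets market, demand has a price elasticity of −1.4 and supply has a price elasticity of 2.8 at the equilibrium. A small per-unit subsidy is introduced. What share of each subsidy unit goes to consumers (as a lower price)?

For a small subsidy around the equilibrium, the benefit split depends on the relative slopes, which at a point are proportional to the elasticities.
Buyer share = εs/(εs + |εd|) = 2.8/(2.8 + 1.4) = 2/3; seller share = |εd|/(εs + |εd|) = 1/3.

Consumer share = 2/3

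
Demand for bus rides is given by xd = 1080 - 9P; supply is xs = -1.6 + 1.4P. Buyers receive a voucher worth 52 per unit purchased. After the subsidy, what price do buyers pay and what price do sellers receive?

Buyers pay 97; sellers receive 149

Pre-subsidy: 1080 - 9P = -1.6 + 1.4P gives P* = 104, x* = 144.
With the rebate, buyers effectively pay Pb = Ps − 52, where Ps is the price sellers receive.
Demand in terms of Ps becomes xd = 1080 − 9(Ps − 52) = 1548 - 9Ps. Setting this equal to supply: 1548 - 9Ps = -1.6 + 1.4Ps, so Ps = 149.
Buyers pay Pb = 149 − 52 = 97; x' = -1.6 + 1.4·149 = 207.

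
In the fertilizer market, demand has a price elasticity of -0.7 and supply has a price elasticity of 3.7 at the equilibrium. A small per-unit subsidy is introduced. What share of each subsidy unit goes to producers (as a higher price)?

Producer share = 7/44

For a small subsidy around the equilibrium, the benefit split depends on the relative slopes, which at a point are proportional to the elasticities.
Buyer share = εs/(εs + |εd|) = 3.7/(3.7 + 0.7) = 37/44; seller share = |εd|/(εs + |εd|) = 7/44.
So producers capture 7/44 of the subsidy.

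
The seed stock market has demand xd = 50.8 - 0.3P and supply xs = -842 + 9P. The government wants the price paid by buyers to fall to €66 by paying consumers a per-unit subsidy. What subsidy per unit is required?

At a buyer price of 66, quantity demanded is 50.8 − 0.3·66 = 31.
Sellers supply 31 only when they receive Ps with -842 + 9·Ps = 31, i.e. Ps = 97.
s = Ps − Pb = 97 − 66 = 31.

Required subsidy s = €31 per unit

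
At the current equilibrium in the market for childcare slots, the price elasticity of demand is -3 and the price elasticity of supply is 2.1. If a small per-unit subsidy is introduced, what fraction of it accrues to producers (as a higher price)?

Producer share = 10/17

For a small subsidy around the equilibrium, the benefit split depends on the relative slopes, which at a point are proportional to the elasticities.
Buyer share = εs/(εs + |εd|) = 2.1/(2.1 + 3) = 7/17; seller share = |εd|/(εs + |εd|) = 10/17.
So producers capture 10/17 of the subsidy.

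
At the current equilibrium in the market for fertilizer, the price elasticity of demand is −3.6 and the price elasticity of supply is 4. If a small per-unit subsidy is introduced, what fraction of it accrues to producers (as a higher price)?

Producer share = 9/19

For a small subsidy around the equilibrium, the benefit split depends on the relative slopes, which at a point are proportional to the elasticities.
Buyer share = εs/(εs + |εd|) = 4/(4 + 3.6) = 10/19; seller share = |εd|/(εs + |εd|) = 9/19.
So producers capture 9/19 of the subsidy.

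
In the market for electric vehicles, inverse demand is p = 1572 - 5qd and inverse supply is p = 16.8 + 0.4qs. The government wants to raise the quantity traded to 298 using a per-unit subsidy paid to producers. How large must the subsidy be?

Required subsidy s = 54 per unit

At q = 298, from the demand curve buyers pay pb = 1572 − 5·298 = 82; from the supply curve sellers need ps = 16.8 + 0.4·298 = 136.
The subsidy must fill the gap: s = ps − pb = 136 − 82 = 54.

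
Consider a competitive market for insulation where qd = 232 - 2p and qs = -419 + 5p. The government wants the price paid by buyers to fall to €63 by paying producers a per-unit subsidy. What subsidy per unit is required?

At a buyer price of 63, quantity demanded is 232 − 2·63 = 106.
Sellers supply 106 only when they receive ps with -419 + 5·ps = 106, i.e. ps = 105.
s = ps − pb = 105 − 63 = 42.

Required subsidy s = €42 per unit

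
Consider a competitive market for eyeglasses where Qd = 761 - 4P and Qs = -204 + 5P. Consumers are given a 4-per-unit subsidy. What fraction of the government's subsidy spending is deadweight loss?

DWL / government spending = 40/3069

Pre-subsidy: 761 - 4P = -204 + 5P gives P* = 965/9, Q* = 2989/9.
With the rebate, buyers effectively pay Pb = Ps − 4, where Ps is the price sellers receive.
Demand in terms of Ps becomes Qd = 761 − 4(Ps − 4) = 777 - 4Ps. Setting this equal to supply: 777 - 4Ps = -204 + 5Ps, so Ps = 109.
Buyers pay Pb = 109 − 4 = 105; Q' = -204 + 5·109 = 341.
ΔCS = ½(2989/9 + 341)(965/9 − 105) = 60580/81; ΔPS = ½(2989/9 + 341)(109 − 965/9) = 48464/81.
Government spending = 4 × 341 = 1364.
DWL = ½ × 4 × (341 − 2989/9) = 160/9; fraction = (160/9) / 1364 = 40/3069.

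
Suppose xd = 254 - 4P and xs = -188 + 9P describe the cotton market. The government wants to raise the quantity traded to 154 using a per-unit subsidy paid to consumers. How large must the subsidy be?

Required subsidy s = 13 per unit

At x = 154, invert demand for the buyer price: Pb = (254 − 154)/4 = 25; invert supply for the seller price: Ps = (154 − (-188))/9 = 38.
The subsidy must fill the gap: s = Ps − Pb = 38 − 25 = 13.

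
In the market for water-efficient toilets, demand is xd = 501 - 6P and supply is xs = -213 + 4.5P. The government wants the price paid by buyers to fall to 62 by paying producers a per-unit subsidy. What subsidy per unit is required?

At a buyer price of 62, quantity demanded is 501 − 6·62 = 129.
Sellers supply 129 only when they receive Ps with -213 + 4.5·Ps = 129, i.e. Ps = 76.
s = Ps − Pb = 76 − 62 = 14.

Required subsidy s = 14 per unit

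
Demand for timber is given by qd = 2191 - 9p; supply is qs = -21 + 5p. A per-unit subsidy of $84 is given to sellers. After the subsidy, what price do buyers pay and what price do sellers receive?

Pre-subsidy: 2191 - 9p = -21 + 5p gives p* = 158, q* = 769.
With the subsidy, sellers receive ps = pb + 84 for each unit, where pb is the price buyers pay.
Supply in terms of pb becomes qs = -21 + 5(pb + 84) = 399 + 5pb. Setting this equal to demand: 2191 - 9pb = 399 + 5pb, so pb = 128.
Sellers receive ps = 128 + 84 = 212; q' = 2191 − 9·128 = 1039.

Buyers pay $128; sellers receive $212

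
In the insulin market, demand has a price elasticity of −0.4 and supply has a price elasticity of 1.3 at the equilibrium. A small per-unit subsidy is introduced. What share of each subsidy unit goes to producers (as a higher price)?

Producer share = 4/17

For a small subsidy around the equilibrium, the benefit split depends on the relative slopes, which at a point are proportional to the elasticities.
Buyer share = εs/(εs + |εd|) = 1.3/(1.3 + 0.4) = 13/17; seller share = |εd|/(εs + |εd|) = 4/17.
So producers capture 4/17 of the subsidy.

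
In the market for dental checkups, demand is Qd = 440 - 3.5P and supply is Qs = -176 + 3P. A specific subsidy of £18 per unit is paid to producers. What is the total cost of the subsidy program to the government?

Government cost = 32148/13

Pre-subsidy: 440 - 3.5P = -176 + 3P gives P* = 1232/13, Q* = 1408/13.
With the subsidy, sellers receive Ps = Pb + 18 for each unit, where Pb is the price buyers pay.
Supply in terms of Pb becomes Qs = -176 + 3(Pb + 18) = -122 + 3Pb. Setting this equal to demand: 440 - 3.5Pb = -122 + 3Pb, so Pb = 1124/13.
Sellers receive Ps = 1124/13 + 18 = 1358/13; Q' = 440 − 3.5·(1124/13) = 1786/13.
Government outlay = subsidy × quantity = 18 × 1786/13 = 32148/13.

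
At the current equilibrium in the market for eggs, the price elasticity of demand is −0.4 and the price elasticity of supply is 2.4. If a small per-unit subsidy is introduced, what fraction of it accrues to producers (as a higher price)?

Producer share = 1/7

For a small subsidy around the equilibrium, the benefit split depends on the relative slopes, which at a point are proportional to the elasticities.
Buyer share = εs/(εs + |εd|) = 2.4/(2.4 + 0.4) = 6/7; seller share = |εd|/(εs + |εd|) = 1/7.
So producers capture 1/7 of the subsidy.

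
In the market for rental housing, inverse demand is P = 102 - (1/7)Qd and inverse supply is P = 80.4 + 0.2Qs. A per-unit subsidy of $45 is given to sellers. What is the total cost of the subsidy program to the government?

Pre-subsidy: 102 - (1/7)Q = 80.4 + 0.2Q gives Q* = 63 and P* = 93.
With the subsidy, sellers receive Ps = Pb + 45 for each unit, where Pb is the price buyers pay.
On the curves, Pb = 102 - (1/7)Q and Ps = 80.4 + 0.2Q; the wedge Ps − Pb = 45 gives 80.4 + 0.2Q − (102 - (1/7)Q) = 45, so Q' = 194.25.
Then Pb = 102 − (1/7)·194.25 = 74.25 and Ps = 80.4 + 0.2·194.25 = 119.25.
Government outlay = subsidy × quantity = 45 × 194.25 = 8741.25.

Government cost = $8741.25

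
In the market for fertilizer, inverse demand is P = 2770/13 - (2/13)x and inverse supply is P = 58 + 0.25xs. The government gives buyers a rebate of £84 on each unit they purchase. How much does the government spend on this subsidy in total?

Government cost = £49728

Pre-subsidy: 2770/13 - (2/13)x = 58 + 0.25x gives x* = 384 and P* = 154.
With the rebate, buyers effectively pay Pb = Ps − 84, where Ps is the price sellers receive.
On the curves, Pb = 2770/13 - (2/13)x and Ps = 58 + 0.25x; the wedge Ps − Pb = 84 gives 58 + 0.25x − (2770/13 - (2/13)x) = 84, so x' = 592.
Then Pb = 2770/13 − (2/13)·592 = 122 and Ps = 58 + 0.25·592 = 206.
Government outlay = subsidy × quantity = 84 × 592 = 49728.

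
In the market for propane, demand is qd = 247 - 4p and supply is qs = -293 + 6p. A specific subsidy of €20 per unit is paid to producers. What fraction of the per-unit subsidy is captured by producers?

Pre-subsidy: 247 - 4p = -293 + 6p gives p* = 54, q* = 31.
With the subsidy, sellers receive ps = pb + 20 for each unit, where pb is the price buyers pay.
Supply in terms of pb becomes qs = -293 + 6(pb + 20) = -173 + 6pb. Setting this equal to demand: 247 - 4pb = -173 + 6pb, so pb = 42.
Sellers receive ps = 42 + 20 = 62; q' = 247 − 4·42 = 79.
Buyers' price falls by p* − pb = 54 − 42 = 12; sellers' price rises by ps − p* = 62 − 54 = 8.
So producers capture 8/20 = 0.4 of each unit of subsidy.

Producer share = 0.4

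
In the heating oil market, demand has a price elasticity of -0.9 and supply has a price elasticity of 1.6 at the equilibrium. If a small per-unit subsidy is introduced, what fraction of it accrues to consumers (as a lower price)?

Consumer share = 0.64

For a small subsidy around the equilibrium, the benefit split depends on the relative slopes, which at a point are proportional to the elasticities.
Buyer share = εs/(εs + |εd|) = 1.6/(1.6 + 0.9) = 0.64; seller share = |εd|/(εs + |εd|) = 0.36.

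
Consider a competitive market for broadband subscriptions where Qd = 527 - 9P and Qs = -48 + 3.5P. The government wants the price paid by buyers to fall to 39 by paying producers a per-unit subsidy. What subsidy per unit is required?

Required subsidy s = 25 per unit

At a buyer price of 39, quantity demanded is 527 − 9·39 = 176.
Sellers supply 176 only when they receive Ps with -48 + 3.5·Ps = 176, i.e. Ps = 64.
s = Ps − Pb = 64 − 39 = 25.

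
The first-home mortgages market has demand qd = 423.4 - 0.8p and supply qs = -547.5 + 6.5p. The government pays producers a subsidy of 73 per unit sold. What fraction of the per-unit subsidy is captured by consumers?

Consumer share = 65/73

Pre-subsidy: 423.4 - 0.8p = -547.5 + 6.5p gives p* = 133, q* = 317.
With the subsidy, sellers receive ps = pb + 73 for each unit, where pb is the price buyers pay.
Supply in terms of pb becomes qs = -547.5 + 6.5(pb + 73) = -73 + 6.5pb. Setting this equal to demand: 423.4 - 0.8pb = -73 + 6.5pb, so pb = 68.
Sellers receive ps = 68 + 73 = 141; q' = 423.4 − 0.8·68 = 369.
Buyers' price falls by p* − pb = 133 − 68 = 65; sellers' price rises by ps − p* = 141 − 133 = 8.
So consumers capture 65/73 = 65/73 of each unit of subsidy.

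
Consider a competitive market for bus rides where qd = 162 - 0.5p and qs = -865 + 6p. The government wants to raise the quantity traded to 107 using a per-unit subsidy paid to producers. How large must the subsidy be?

Required subsidy s = 52 per unit

At q = 107, invert demand for the buyer price: pb = (162 − 107)/0.5 = 110; invert supply for the seller price: ps = (107 − (-865))/6 = 162.
The subsidy must fill the gap: s = ps − pb = 162 − 110 = 52.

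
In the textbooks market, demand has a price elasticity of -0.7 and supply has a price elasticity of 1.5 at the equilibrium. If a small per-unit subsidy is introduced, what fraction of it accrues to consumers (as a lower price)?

Consumer share = 15/22

For a small subsidy around the equilibrium, the benefit split depends on the relative slopes, which at a point are proportional to the elasticities.
Buyer share = εs/(εs + |εd|) = 1.5/(1.5 + 0.7) = 15/22; seller share = |εd|/(εs + |εd|) = 7/22.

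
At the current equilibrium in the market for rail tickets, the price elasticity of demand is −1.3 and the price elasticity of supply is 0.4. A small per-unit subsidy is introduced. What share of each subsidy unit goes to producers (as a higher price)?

Producer share = 13/17

For a small subsidy around the equilibrium, the benefit split depends on the relative slopes, which at a point are proportional to the elasticities.
Buyer share = εs/(εs + |εd|) = 0.4/(0.4 + 1.3) = 4/17; seller share = |εd|/(εs + |εd|) = 13/17.
So producers capture 13/17 of the subsidy.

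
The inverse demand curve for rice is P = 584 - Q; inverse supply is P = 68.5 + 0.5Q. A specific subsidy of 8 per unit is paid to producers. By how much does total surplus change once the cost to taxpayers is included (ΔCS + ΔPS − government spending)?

Net change in total surplus = -64/3

Pre-subsidy: 584 - Q = 68.5 + 0.5Q gives Q* = 1031/3 and P* = 721/3.
With the subsidy, sellers receive Ps = Pb + 8 for each unit, where Pb is the price buyers pay.
On the curves, Pb = 584 - Q and Ps = 68.5 + 0.5Q; the wedge Ps − Pb = 8 gives 68.5 + 0.5Q − (584 - Q) = 8, so Q' = 349.
Then Pb = 584 − 1·349 = 235 and Ps = 68.5 + 0.5·349 = 243.
ΔCS = ½(1031/3 + 349)(721/3 − 235) = 16624/9; ΔPS = ½(1031/3 + 349)(243 − 721/3) = 8312/9.
Government spending = 8 × 349 = 2792.
Net change = 16624/9 + 8312/9 − 2792 = -64/3. The loss equals the DWL triangle ½·8·16/3.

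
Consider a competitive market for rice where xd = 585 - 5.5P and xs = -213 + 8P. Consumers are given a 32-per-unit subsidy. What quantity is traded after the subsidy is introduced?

Pre-subsidy: 585 - 5.5P = -213 + 8P gives P* = 532/9, x* = 2339/9.
With the rebate, buyers effectively pay Pb = Ps − 32, where Ps is the price sellers receive.
Demand in terms of Ps becomes xd = 585 − 5.5(Ps − 32) = 761 - 5.5Ps. Setting this equal to supply: 761 - 5.5Ps = -213 + 8Ps, so Ps = 1948/27.
Buyers pay Pb = 1948/27 − 32 = 1084/27; x' = -213 + 8·(1948/27) = 9833/27.

x' = 9833/27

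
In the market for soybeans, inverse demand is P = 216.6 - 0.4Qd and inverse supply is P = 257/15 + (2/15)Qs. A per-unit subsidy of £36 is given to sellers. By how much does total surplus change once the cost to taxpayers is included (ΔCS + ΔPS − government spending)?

Net change in total surplus = -£1215

Pre-subsidy: 216.6 - 0.4Q = 257/15 + (2/15)Q gives Q* = 374 and P* = 67.
With the subsidy, sellers receive Ps = Pb + 36 for each unit, where Pb is the price buyers pay.
On the curves, Pb = 216.6 - 0.4Q and Ps = 257/15 + (2/15)Q; the wedge Ps − Pb = 36 gives 257/15 + (2/15)Q − (216.6 - 0.4Q) = 36, so Q' = 441.5.
Then Pb = 216.6 − 0.4·441.5 = 40 and Ps = 257/15 + (2/15)·441.5 = 76.
ΔCS = ½(374 + 441.5)(67 − 40) = 11009.25; ΔPS = ½(374 + 441.5)(76 − 67) = 3669.75.
Government spending = 36 × 441.5 = 15894.
Net change = 11009.25 + 3669.75 − 15894 = -1215. The loss equals the DWL triangle ½·36·67.5.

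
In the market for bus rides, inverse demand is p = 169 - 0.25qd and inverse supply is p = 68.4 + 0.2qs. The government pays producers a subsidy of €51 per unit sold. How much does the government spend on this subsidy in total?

Government cost = 51544/3

Pre-subsidy: 169 - 0.25q = 68.4 + 0.2q gives q* = 2012/9 and p* = 1018/9.
With the subsidy, sellers receive ps = pb + 51 for each unit, where pb is the price buyers pay.
On the curves, pb = 169 - 0.25q and ps = 68.4 + 0.2q; the wedge ps − pb = 51 gives 68.4 + 0.2q − (169 - 0.25q) = 51, so q' = 3032/9.
Then pb = 169 − 0.25·(3032/9) = 763/9 and ps = 68.4 + 0.2·(3032/9) = 1222/9.
Government outlay = subsidy × quantity = 51 × 3032/9 = 51544/3.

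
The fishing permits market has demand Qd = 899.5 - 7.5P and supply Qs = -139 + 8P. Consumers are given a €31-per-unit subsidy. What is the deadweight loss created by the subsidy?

Pre-subsidy: 899.5 - 7.5P = -139 + 8P gives P* = 67, Q* = 397.
With the rebate, buyers effectively pay Pb = Ps − 31, where Ps is the price sellers receive.
Demand in terms of Ps becomes Qd = 899.5 − 7.5(Ps − 31) = 1132 - 7.5Ps. Setting this equal to supply: 1132 - 7.5Ps = -139 + 8Ps, so Ps = 82.
Buyers pay Pb = 82 − 31 = 51; Q' = -139 + 8·82 = 517.
The subsidy expands output by 517 − 397 = 120 past the efficient level; on those units the gap between marginal cost and willingness to pay runs from 0 up to 31.
DWL = ½ × 31 × 120 = 1860.

Deadweight loss = €1860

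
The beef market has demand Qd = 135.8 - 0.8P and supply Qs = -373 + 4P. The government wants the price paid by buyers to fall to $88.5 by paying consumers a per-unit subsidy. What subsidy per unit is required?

At a buyer price of 88.5, quantity demanded is 135.8 − 0.8·88.5 = 65.
Sellers supply 65 only when they receive Ps with -373 + 4·Ps = 65, i.e. Ps = 109.5.
s = Ps − Pb = 109.5 − 88.5 = 21.

Required subsidy s = $21 per unit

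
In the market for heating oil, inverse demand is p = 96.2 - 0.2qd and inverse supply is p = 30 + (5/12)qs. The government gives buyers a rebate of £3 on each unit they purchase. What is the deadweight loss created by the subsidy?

Deadweight loss = 270/37

Pre-subsidy: 96.2 - 0.2q = 30 + (5/12)q gives q* = 3972/37 and p* = 2765/37.
With the rebate, buyers effectively pay pb = ps − 3, where ps is the price sellers receive.
On the curves, pb = 96.2 - 0.2q and ps = 30 + (5/12)q; the wedge ps − pb = 3 gives 30 + (5/12)q − (96.2 - 0.2q) = 3, so q' = 4152/37.
Then pb = 96.2 − 0.2·(4152/37) = 2729/37 and ps = 30 + (5/12)·(4152/37) = 2840/37.
The subsidy expands output by 4152/37 − 3972/37 = 180/37 past the efficient level; on those units the gap between marginal cost and willingness to pay runs from 0 up to 3.
DWL = ½ × 3 × 180/37 = 270/37.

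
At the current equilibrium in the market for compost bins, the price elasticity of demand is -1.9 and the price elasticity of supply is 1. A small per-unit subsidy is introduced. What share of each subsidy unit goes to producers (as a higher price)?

For a small subsidy around the equilibrium, the benefit split depends on the relative slopes, which at a point are proportional to the elasticities.
Buyer share = εs/(εs + |εd|) = 1/(1 + 1.9) = 10/29; seller share = |εd|/(εs + |εd|) = 19/29.
So producers capture 19/29 of the subsidy.

Producer share = 19/29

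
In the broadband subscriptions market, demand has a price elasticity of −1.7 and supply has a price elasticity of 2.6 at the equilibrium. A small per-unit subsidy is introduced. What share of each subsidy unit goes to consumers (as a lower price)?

Consumer share = 26/43

For a small subsidy around the equilibrium, the benefit split depends on the relative slopes, which at a point are proportional to the elasticities.
Buyer share = εs/(εs + |εd|) = 2.6/(2.6 + 1.7) = 26/43; seller share = |εd|/(εs + |εd|) = 17/43.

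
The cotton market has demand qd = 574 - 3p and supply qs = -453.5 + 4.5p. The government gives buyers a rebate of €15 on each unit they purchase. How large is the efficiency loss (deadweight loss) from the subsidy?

Pre-subsidy: 574 - 3p = -453.5 + 4.5p gives p* = 137, q* = 163.
With the rebate, buyers effectively pay pb = ps − 15, where ps is the price sellers receive.
Demand in terms of ps becomes qd = 574 − 3(ps − 15) = 619 - 3ps. Setting this equal to supply: 619 - 3ps = -453.5 + 4.5ps, so ps = 143.
Buyers pay pb = 143 − 15 = 128; q' = -453.5 + 4.5·143 = 190.
The subsidy expands output by 190 − 163 = 27 past the efficient level; on those units the gap between marginal cost and willingness to pay runs from 0 up to 15.
DWL = ½ × 15 × 27 = 202.5.

Deadweight loss = €202.5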